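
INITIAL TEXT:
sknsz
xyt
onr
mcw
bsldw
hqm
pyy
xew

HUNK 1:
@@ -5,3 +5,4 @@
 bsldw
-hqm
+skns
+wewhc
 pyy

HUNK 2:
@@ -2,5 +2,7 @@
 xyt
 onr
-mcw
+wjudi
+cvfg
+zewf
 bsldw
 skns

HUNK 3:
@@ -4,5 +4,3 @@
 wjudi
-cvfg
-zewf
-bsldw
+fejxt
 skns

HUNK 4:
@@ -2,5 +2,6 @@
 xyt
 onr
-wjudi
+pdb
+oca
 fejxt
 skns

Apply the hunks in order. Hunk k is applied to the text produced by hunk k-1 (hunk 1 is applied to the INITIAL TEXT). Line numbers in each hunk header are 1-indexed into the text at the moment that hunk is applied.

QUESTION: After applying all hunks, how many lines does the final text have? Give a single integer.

Hunk 1: at line 5 remove [hqm] add [skns,wewhc] -> 9 lines: sknsz xyt onr mcw bsldw skns wewhc pyy xew
Hunk 2: at line 2 remove [mcw] add [wjudi,cvfg,zewf] -> 11 lines: sknsz xyt onr wjudi cvfg zewf bsldw skns wewhc pyy xew
Hunk 3: at line 4 remove [cvfg,zewf,bsldw] add [fejxt] -> 9 lines: sknsz xyt onr wjudi fejxt skns wewhc pyy xew
Hunk 4: at line 2 remove [wjudi] add [pdb,oca] -> 10 lines: sknsz xyt onr pdb oca fejxt skns wewhc pyy xew
Final line count: 10

Answer: 10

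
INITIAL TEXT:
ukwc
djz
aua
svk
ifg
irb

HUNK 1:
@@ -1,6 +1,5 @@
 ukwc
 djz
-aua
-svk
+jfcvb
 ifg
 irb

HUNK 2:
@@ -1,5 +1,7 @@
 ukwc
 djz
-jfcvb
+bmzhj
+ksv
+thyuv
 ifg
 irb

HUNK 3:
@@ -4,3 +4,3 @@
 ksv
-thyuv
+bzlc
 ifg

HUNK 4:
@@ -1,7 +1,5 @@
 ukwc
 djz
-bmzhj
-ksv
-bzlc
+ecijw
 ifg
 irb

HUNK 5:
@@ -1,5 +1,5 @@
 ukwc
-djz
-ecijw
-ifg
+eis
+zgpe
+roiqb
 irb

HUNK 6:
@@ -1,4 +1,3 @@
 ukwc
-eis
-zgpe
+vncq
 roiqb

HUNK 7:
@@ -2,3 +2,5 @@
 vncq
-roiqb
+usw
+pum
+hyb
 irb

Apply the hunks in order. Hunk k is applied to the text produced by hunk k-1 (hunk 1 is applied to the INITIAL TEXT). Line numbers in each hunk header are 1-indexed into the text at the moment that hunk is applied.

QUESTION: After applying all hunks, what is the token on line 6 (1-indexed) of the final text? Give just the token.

Hunk 1: at line 1 remove [aua,svk] add [jfcvb] -> 5 lines: ukwc djz jfcvb ifg irb
Hunk 2: at line 1 remove [jfcvb] add [bmzhj,ksv,thyuv] -> 7 lines: ukwc djz bmzhj ksv thyuv ifg irb
Hunk 3: at line 4 remove [thyuv] add [bzlc] -> 7 lines: ukwc djz bmzhj ksv bzlc ifg irb
Hunk 4: at line 1 remove [bmzhj,ksv,bzlc] add [ecijw] -> 5 lines: ukwc djz ecijw ifg irb
Hunk 5: at line 1 remove [djz,ecijw,ifg] add [eis,zgpe,roiqb] -> 5 lines: ukwc eis zgpe roiqb irb
Hunk 6: at line 1 remove [eis,zgpe] add [vncq] -> 4 lines: ukwc vncq roiqb irb
Hunk 7: at line 2 remove [roiqb] add [usw,pum,hyb] -> 6 lines: ukwc vncq usw pum hyb irb
Final line 6: irb

Answer: irb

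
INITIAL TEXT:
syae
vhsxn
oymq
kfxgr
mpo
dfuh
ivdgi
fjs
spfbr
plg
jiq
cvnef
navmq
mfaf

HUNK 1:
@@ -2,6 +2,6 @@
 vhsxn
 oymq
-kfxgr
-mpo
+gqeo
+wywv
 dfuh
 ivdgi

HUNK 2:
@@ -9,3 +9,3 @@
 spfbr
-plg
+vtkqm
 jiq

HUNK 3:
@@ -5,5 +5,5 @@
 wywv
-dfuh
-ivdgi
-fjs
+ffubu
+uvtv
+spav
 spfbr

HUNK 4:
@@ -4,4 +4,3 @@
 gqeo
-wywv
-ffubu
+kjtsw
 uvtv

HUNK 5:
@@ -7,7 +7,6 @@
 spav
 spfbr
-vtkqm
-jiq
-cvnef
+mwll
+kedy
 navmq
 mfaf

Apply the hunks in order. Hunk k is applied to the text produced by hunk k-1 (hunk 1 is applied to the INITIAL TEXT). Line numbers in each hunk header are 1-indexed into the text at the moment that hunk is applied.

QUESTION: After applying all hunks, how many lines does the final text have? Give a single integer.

Hunk 1: at line 2 remove [kfxgr,mpo] add [gqeo,wywv] -> 14 lines: syae vhsxn oymq gqeo wywv dfuh ivdgi fjs spfbr plg jiq cvnef navmq mfaf
Hunk 2: at line 9 remove [plg] add [vtkqm] -> 14 lines: syae vhsxn oymq gqeo wywv dfuh ivdgi fjs spfbr vtkqm jiq cvnef navmq mfaf
Hunk 3: at line 5 remove [dfuh,ivdgi,fjs] add [ffubu,uvtv,spav] -> 14 lines: syae vhsxn oymq gqeo wywv ffubu uvtv spav spfbr vtkqm jiq cvnef navmq mfaf
Hunk 4: at line 4 remove [wywv,ffubu] add [kjtsw] -> 13 lines: syae vhsxn oymq gqeo kjtsw uvtv spav spfbr vtkqm jiq cvnef navmq mfaf
Hunk 5: at line 7 remove [vtkqm,jiq,cvnef] add [mwll,kedy] -> 12 lines: syae vhsxn oymq gqeo kjtsw uvtv spav spfbr mwll kedy navmq mfaf
Final line count: 12

Answer: 12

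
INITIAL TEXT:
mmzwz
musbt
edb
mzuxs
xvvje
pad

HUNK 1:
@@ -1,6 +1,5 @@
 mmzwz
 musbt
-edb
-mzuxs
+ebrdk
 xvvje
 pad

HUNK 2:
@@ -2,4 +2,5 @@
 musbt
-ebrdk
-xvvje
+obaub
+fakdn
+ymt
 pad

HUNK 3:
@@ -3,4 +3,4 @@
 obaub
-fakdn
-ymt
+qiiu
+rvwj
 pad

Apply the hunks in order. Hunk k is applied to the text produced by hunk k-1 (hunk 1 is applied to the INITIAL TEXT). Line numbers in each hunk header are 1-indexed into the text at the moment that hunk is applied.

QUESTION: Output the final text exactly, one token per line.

Hunk 1: at line 1 remove [edb,mzuxs] add [ebrdk] -> 5 lines: mmzwz musbt ebrdk xvvje pad
Hunk 2: at line 2 remove [ebrdk,xvvje] add [obaub,fakdn,ymt] -> 6 lines: mmzwz musbt obaub fakdn ymt pad
Hunk 3: at line 3 remove [fakdn,ymt] add [qiiu,rvwj] -> 6 lines: mmzwz musbt obaub qiiu rvwj pad

Answer: mmzwz
musbt
obaub
qiiu
rvwj
pad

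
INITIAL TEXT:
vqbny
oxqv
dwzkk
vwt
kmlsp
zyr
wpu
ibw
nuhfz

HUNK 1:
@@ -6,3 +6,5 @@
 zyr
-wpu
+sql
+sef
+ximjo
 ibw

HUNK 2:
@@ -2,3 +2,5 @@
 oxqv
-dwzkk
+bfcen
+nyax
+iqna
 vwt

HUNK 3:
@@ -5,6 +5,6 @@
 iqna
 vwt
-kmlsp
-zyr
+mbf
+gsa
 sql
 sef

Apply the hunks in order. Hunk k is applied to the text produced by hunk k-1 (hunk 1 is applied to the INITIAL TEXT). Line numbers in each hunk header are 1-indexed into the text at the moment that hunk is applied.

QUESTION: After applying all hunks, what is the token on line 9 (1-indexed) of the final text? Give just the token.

Hunk 1: at line 6 remove [wpu] add [sql,sef,ximjo] -> 11 lines: vqbny oxqv dwzkk vwt kmlsp zyr sql sef ximjo ibw nuhfz
Hunk 2: at line 2 remove [dwzkk] add [bfcen,nyax,iqna] -> 13 lines: vqbny oxqv bfcen nyax iqna vwt kmlsp zyr sql sef ximjo ibw nuhfz
Hunk 3: at line 5 remove [kmlsp,zyr] add [mbf,gsa] -> 13 lines: vqbny oxqv bfcen nyax iqna vwt mbf gsa sql sef ximjo ibw nuhfz
Final line 9: sql

Answer: sql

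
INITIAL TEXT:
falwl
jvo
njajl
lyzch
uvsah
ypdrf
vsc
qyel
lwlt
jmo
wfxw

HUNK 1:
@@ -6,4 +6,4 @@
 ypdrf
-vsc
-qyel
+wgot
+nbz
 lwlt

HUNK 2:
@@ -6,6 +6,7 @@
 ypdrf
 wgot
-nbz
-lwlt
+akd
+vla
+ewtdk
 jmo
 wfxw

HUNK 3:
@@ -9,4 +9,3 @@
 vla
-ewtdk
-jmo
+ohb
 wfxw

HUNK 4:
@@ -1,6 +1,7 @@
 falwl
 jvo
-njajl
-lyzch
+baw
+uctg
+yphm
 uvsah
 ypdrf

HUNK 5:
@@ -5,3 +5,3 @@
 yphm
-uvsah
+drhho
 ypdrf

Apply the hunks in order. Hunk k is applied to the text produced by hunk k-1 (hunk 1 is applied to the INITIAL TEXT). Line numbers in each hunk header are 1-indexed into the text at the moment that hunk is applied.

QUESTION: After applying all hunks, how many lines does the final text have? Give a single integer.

Hunk 1: at line 6 remove [vsc,qyel] add [wgot,nbz] -> 11 lines: falwl jvo njajl lyzch uvsah ypdrf wgot nbz lwlt jmo wfxw
Hunk 2: at line 6 remove [nbz,lwlt] add [akd,vla,ewtdk] -> 12 lines: falwl jvo njajl lyzch uvsah ypdrf wgot akd vla ewtdk jmo wfxw
Hunk 3: at line 9 remove [ewtdk,jmo] add [ohb] -> 11 lines: falwl jvo njajl lyzch uvsah ypdrf wgot akd vla ohb wfxw
Hunk 4: at line 1 remove [njajl,lyzch] add [baw,uctg,yphm] -> 12 lines: falwl jvo baw uctg yphm uvsah ypdrf wgot akd vla ohb wfxw
Hunk 5: at line 5 remove [uvsah] add [drhho] -> 12 lines: falwl jvo baw uctg yphm drhho ypdrf wgot akd vla ohb wfxw
Final line count: 12

Answer: 12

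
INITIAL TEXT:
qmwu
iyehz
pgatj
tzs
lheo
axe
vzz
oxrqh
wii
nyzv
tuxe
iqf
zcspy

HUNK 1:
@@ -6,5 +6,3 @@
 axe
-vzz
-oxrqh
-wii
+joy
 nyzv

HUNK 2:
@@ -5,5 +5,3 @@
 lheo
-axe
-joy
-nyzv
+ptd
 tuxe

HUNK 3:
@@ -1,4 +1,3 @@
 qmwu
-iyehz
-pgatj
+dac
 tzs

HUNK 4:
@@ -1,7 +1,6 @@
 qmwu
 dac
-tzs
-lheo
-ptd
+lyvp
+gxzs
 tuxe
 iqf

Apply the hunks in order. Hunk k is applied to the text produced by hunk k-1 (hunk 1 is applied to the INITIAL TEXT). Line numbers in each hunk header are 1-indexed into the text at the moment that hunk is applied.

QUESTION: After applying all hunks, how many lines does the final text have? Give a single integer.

Hunk 1: at line 6 remove [vzz,oxrqh,wii] add [joy] -> 11 lines: qmwu iyehz pgatj tzs lheo axe joy nyzv tuxe iqf zcspy
Hunk 2: at line 5 remove [axe,joy,nyzv] add [ptd] -> 9 lines: qmwu iyehz pgatj tzs lheo ptd tuxe iqf zcspy
Hunk 3: at line 1 remove [iyehz,pgatj] add [dac] -> 8 lines: qmwu dac tzs lheo ptd tuxe iqf zcspy
Hunk 4: at line 1 remove [tzs,lheo,ptd] add [lyvp,gxzs] -> 7 lines: qmwu dac lyvp gxzs tuxe iqf zcspy
Final line count: 7

Answer: 7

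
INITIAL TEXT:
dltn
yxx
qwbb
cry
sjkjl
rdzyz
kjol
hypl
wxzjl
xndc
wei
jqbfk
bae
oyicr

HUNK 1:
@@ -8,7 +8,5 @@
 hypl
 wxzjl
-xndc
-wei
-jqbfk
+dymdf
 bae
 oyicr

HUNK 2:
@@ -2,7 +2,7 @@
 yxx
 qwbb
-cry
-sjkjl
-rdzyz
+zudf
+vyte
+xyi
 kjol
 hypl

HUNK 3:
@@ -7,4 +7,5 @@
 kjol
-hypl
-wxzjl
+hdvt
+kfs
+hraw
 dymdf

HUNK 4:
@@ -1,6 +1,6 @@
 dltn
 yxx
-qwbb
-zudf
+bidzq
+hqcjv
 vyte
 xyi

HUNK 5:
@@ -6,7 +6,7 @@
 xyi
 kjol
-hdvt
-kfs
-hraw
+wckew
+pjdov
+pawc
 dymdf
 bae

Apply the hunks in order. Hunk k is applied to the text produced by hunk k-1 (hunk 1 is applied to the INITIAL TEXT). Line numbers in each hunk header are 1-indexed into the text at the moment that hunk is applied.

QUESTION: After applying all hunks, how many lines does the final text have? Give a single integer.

Answer: 13

Derivation:
Hunk 1: at line 8 remove [xndc,wei,jqbfk] add [dymdf] -> 12 lines: dltn yxx qwbb cry sjkjl rdzyz kjol hypl wxzjl dymdf bae oyicr
Hunk 2: at line 2 remove [cry,sjkjl,rdzyz] add [zudf,vyte,xyi] -> 12 lines: dltn yxx qwbb zudf vyte xyi kjol hypl wxzjl dymdf bae oyicr
Hunk 3: at line 7 remove [hypl,wxzjl] add [hdvt,kfs,hraw] -> 13 lines: dltn yxx qwbb zudf vyte xyi kjol hdvt kfs hraw dymdf bae oyicr
Hunk 4: at line 1 remove [qwbb,zudf] add [bidzq,hqcjv] -> 13 lines: dltn yxx bidzq hqcjv vyte xyi kjol hdvt kfs hraw dymdf bae oyicr
Hunk 5: at line 6 remove [hdvt,kfs,hraw] add [wckew,pjdov,pawc] -> 13 lines: dltn yxx bidzq hqcjv vyte xyi kjol wckew pjdov pawc dymdf bae oyicr
Final line count: 13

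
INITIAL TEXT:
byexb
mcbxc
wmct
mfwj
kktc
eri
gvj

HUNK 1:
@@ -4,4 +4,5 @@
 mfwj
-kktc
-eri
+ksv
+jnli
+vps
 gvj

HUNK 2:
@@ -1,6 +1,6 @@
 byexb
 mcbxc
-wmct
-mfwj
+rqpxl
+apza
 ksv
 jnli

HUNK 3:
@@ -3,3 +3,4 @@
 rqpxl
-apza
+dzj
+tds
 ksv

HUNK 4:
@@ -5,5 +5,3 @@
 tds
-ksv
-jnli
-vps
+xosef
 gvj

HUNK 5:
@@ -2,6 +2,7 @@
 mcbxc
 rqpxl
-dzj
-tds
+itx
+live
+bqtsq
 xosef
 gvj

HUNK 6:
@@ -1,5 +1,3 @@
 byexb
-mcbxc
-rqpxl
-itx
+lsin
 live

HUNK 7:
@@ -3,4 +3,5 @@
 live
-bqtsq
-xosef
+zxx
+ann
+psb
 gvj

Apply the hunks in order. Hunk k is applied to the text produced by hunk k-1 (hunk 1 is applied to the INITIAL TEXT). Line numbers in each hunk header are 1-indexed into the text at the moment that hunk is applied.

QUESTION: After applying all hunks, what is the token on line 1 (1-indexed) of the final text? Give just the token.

Hunk 1: at line 4 remove [kktc,eri] add [ksv,jnli,vps] -> 8 lines: byexb mcbxc wmct mfwj ksv jnli vps gvj
Hunk 2: at line 1 remove [wmct,mfwj] add [rqpxl,apza] -> 8 lines: byexb mcbxc rqpxl apza ksv jnli vps gvj
Hunk 3: at line 3 remove [apza] add [dzj,tds] -> 9 lines: byexb mcbxc rqpxl dzj tds ksv jnli vps gvj
Hunk 4: at line 5 remove [ksv,jnli,vps] add [xosef] -> 7 lines: byexb mcbxc rqpxl dzj tds xosef gvj
Hunk 5: at line 2 remove [dzj,tds] add [itx,live,bqtsq] -> 8 lines: byexb mcbxc rqpxl itx live bqtsq xosef gvj
Hunk 6: at line 1 remove [mcbxc,rqpxl,itx] add [lsin] -> 6 lines: byexb lsin live bqtsq xosef gvj
Hunk 7: at line 3 remove [bqtsq,xosef] add [zxx,ann,psb] -> 7 lines: byexb lsin live zxx ann psb gvj
Final line 1: byexb

Answer: byexb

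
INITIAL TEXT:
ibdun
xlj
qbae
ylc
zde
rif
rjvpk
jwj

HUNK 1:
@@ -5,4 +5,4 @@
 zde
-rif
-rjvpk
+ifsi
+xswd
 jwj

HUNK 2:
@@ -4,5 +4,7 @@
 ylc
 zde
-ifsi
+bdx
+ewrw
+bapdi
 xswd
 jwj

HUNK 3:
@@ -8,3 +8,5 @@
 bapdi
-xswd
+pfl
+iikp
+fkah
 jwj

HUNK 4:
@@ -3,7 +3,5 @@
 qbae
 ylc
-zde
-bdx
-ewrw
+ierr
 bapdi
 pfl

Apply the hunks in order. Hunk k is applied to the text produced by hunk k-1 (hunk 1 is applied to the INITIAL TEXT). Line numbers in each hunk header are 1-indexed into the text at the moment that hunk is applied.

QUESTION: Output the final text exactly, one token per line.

Hunk 1: at line 5 remove [rif,rjvpk] add [ifsi,xswd] -> 8 lines: ibdun xlj qbae ylc zde ifsi xswd jwj
Hunk 2: at line 4 remove [ifsi] add [bdx,ewrw,bapdi] -> 10 lines: ibdun xlj qbae ylc zde bdx ewrw bapdi xswd jwj
Hunk 3: at line 8 remove [xswd] add [pfl,iikp,fkah] -> 12 lines: ibdun xlj qbae ylc zde bdx ewrw bapdi pfl iikp fkah jwj
Hunk 4: at line 3 remove [zde,bdx,ewrw] add [ierr] -> 10 lines: ibdun xlj qbae ylc ierr bapdi pfl iikp fkah jwj

Answer: ibdun
xlj
qbae
ylc
ierr
bapdi
pfl
iikp
fkah
jwj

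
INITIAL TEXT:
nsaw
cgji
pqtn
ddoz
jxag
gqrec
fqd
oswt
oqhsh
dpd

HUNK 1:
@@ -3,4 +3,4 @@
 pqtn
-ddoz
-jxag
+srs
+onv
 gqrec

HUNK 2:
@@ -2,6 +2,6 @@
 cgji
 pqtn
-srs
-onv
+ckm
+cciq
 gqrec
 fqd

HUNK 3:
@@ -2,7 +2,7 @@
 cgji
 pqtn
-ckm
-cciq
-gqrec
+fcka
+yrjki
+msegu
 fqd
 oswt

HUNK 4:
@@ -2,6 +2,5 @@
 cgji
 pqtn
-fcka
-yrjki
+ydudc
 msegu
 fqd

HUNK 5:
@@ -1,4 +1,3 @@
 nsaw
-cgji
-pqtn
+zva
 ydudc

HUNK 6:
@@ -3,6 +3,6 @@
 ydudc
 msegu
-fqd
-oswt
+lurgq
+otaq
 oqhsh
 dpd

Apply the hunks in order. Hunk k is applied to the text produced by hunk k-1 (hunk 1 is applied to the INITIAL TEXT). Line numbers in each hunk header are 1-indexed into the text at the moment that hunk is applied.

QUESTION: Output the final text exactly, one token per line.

Answer: nsaw
zva
ydudc
msegu
lurgq
otaq
oqhsh
dpd

Derivation:
Hunk 1: at line 3 remove [ddoz,jxag] add [srs,onv] -> 10 lines: nsaw cgji pqtn srs onv gqrec fqd oswt oqhsh dpd
Hunk 2: at line 2 remove [srs,onv] add [ckm,cciq] -> 10 lines: nsaw cgji pqtn ckm cciq gqrec fqd oswt oqhsh dpd
Hunk 3: at line 2 remove [ckm,cciq,gqrec] add [fcka,yrjki,msegu] -> 10 lines: nsaw cgji pqtn fcka yrjki msegu fqd oswt oqhsh dpd
Hunk 4: at line 2 remove [fcka,yrjki] add [ydudc] -> 9 lines: nsaw cgji pqtn ydudc msegu fqd oswt oqhsh dpd
Hunk 5: at line 1 remove [cgji,pqtn] add [zva] -> 8 lines: nsaw zva ydudc msegu fqd oswt oqhsh dpd
Hunk 6: at line 3 remove [fqd,oswt] add [lurgq,otaq] -> 8 lines: nsaw zva ydudc msegu lurgq otaq oqhsh dpd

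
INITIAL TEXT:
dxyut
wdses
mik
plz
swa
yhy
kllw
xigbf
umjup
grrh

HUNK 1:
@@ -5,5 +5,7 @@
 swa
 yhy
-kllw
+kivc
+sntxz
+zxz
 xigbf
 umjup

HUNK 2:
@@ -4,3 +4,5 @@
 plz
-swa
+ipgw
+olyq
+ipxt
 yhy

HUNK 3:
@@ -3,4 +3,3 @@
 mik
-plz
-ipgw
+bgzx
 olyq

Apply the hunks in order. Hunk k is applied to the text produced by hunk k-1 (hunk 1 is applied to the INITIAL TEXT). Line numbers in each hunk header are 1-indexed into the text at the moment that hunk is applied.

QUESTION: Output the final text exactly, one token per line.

Answer: dxyut
wdses
mik
bgzx
olyq
ipxt
yhy
kivc
sntxz
zxz
xigbf
umjup
grrh

Derivation:
Hunk 1: at line 5 remove [kllw] add [kivc,sntxz,zxz] -> 12 lines: dxyut wdses mik plz swa yhy kivc sntxz zxz xigbf umjup grrh
Hunk 2: at line 4 remove [swa] add [ipgw,olyq,ipxt] -> 14 lines: dxyut wdses mik plz ipgw olyq ipxt yhy kivc sntxz zxz xigbf umjup grrh
Hunk 3: at line 3 remove [plz,ipgw] add [bgzx] -> 13 lines: dxyut wdses mik bgzx olyq ipxt yhy kivc sntxz zxz xigbf umjup grrh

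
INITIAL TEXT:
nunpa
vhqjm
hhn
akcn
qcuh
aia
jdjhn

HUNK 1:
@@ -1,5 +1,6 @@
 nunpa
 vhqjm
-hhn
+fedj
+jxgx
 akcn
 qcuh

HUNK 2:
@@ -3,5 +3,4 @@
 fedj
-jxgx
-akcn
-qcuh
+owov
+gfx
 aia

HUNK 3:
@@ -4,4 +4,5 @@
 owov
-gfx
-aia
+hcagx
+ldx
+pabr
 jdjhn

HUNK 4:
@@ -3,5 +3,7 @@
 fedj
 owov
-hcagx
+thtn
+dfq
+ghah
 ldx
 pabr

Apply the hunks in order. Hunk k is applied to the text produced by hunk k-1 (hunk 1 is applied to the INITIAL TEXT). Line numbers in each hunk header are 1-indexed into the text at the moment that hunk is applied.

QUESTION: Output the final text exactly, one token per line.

Hunk 1: at line 1 remove [hhn] add [fedj,jxgx] -> 8 lines: nunpa vhqjm fedj jxgx akcn qcuh aia jdjhn
Hunk 2: at line 3 remove [jxgx,akcn,qcuh] add [owov,gfx] -> 7 lines: nunpa vhqjm fedj owov gfx aia jdjhn
Hunk 3: at line 4 remove [gfx,aia] add [hcagx,ldx,pabr] -> 8 lines: nunpa vhqjm fedj owov hcagx ldx pabr jdjhn
Hunk 4: at line 3 remove [hcagx] add [thtn,dfq,ghah] -> 10 lines: nunpa vhqjm fedj owov thtn dfq ghah ldx pabr jdjhn

Answer: nunpa
vhqjm
fedj
owov
thtn
dfq
ghah
ldx
pabr
jdjhn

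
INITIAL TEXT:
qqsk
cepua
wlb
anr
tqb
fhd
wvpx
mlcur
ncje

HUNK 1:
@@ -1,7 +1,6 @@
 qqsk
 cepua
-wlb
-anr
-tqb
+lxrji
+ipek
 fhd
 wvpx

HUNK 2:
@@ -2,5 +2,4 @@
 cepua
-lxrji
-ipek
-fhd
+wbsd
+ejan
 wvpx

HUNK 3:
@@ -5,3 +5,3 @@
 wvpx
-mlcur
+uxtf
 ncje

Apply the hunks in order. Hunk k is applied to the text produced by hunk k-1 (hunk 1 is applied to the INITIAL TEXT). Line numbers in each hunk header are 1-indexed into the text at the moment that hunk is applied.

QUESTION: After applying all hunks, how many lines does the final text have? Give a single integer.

Hunk 1: at line 1 remove [wlb,anr,tqb] add [lxrji,ipek] -> 8 lines: qqsk cepua lxrji ipek fhd wvpx mlcur ncje
Hunk 2: at line 2 remove [lxrji,ipek,fhd] add [wbsd,ejan] -> 7 lines: qqsk cepua wbsd ejan wvpx mlcur ncje
Hunk 3: at line 5 remove [mlcur] add [uxtf] -> 7 lines: qqsk cepua wbsd ejan wvpx uxtf ncje
Final line count: 7

Answer: 7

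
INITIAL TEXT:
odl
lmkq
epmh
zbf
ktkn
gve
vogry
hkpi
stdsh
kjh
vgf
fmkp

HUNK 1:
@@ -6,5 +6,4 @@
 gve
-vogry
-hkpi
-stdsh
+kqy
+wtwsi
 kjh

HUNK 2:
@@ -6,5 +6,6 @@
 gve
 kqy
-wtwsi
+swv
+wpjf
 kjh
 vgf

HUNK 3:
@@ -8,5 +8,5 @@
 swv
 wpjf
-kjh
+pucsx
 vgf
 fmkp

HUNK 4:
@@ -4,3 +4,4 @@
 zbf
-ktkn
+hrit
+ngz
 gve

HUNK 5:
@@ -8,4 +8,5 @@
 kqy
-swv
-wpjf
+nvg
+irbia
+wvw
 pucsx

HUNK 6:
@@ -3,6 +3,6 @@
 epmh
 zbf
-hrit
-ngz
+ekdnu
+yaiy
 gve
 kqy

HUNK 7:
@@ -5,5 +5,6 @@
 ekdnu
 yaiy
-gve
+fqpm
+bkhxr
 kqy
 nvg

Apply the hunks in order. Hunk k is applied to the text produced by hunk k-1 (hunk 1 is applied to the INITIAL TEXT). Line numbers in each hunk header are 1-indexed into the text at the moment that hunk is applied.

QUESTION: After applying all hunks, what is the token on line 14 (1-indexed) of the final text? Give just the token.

Answer: vgf

Derivation:
Hunk 1: at line 6 remove [vogry,hkpi,stdsh] add [kqy,wtwsi] -> 11 lines: odl lmkq epmh zbf ktkn gve kqy wtwsi kjh vgf fmkp
Hunk 2: at line 6 remove [wtwsi] add [swv,wpjf] -> 12 lines: odl lmkq epmh zbf ktkn gve kqy swv wpjf kjh vgf fmkp
Hunk 3: at line 8 remove [kjh] add [pucsx] -> 12 lines: odl lmkq epmh zbf ktkn gve kqy swv wpjf pucsx vgf fmkp
Hunk 4: at line 4 remove [ktkn] add [hrit,ngz] -> 13 lines: odl lmkq epmh zbf hrit ngz gve kqy swv wpjf pucsx vgf fmkp
Hunk 5: at line 8 remove [swv,wpjf] add [nvg,irbia,wvw] -> 14 lines: odl lmkq epmh zbf hrit ngz gve kqy nvg irbia wvw pucsx vgf fmkp
Hunk 6: at line 3 remove [hrit,ngz] add [ekdnu,yaiy] -> 14 lines: odl lmkq epmh zbf ekdnu yaiy gve kqy nvg irbia wvw pucsx vgf fmkp
Hunk 7: at line 5 remove [gve] add [fqpm,bkhxr] -> 15 lines: odl lmkq epmh zbf ekdnu yaiy fqpm bkhxr kqy nvg irbia wvw pucsx vgf fmkp
Final line 14: vgf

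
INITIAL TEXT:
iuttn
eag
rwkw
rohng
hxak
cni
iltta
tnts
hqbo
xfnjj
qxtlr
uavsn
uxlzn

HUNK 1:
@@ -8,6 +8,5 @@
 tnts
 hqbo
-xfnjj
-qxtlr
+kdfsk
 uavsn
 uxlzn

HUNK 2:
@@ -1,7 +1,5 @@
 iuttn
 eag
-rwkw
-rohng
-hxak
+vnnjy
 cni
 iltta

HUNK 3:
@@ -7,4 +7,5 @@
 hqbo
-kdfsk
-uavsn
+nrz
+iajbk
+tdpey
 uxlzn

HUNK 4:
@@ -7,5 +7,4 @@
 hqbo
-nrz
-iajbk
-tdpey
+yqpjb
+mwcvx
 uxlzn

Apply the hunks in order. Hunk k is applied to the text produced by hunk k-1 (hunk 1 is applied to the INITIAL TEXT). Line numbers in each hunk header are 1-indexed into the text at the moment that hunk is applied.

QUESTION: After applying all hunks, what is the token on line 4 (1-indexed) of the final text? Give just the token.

Hunk 1: at line 8 remove [xfnjj,qxtlr] add [kdfsk] -> 12 lines: iuttn eag rwkw rohng hxak cni iltta tnts hqbo kdfsk uavsn uxlzn
Hunk 2: at line 1 remove [rwkw,rohng,hxak] add [vnnjy] -> 10 lines: iuttn eag vnnjy cni iltta tnts hqbo kdfsk uavsn uxlzn
Hunk 3: at line 7 remove [kdfsk,uavsn] add [nrz,iajbk,tdpey] -> 11 lines: iuttn eag vnnjy cni iltta tnts hqbo nrz iajbk tdpey uxlzn
Hunk 4: at line 7 remove [nrz,iajbk,tdpey] add [yqpjb,mwcvx] -> 10 lines: iuttn eag vnnjy cni iltta tnts hqbo yqpjb mwcvx uxlzn
Final line 4: cni

Answer: cni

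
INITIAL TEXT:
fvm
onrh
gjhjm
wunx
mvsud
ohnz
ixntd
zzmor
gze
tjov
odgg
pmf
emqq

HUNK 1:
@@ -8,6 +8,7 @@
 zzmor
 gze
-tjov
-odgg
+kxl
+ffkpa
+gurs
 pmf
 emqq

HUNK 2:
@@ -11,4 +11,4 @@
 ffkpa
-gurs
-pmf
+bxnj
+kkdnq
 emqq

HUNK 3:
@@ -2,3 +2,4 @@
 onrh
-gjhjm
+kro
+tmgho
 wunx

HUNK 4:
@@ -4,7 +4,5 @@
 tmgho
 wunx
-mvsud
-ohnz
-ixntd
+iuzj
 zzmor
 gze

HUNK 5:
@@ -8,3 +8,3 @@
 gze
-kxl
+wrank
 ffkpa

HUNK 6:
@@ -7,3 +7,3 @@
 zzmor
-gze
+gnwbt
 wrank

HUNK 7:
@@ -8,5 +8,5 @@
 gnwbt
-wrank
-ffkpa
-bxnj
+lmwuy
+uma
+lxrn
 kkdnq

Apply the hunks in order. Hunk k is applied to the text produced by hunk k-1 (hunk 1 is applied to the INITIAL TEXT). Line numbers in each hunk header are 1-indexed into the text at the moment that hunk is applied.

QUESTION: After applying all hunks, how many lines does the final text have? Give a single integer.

Answer: 13

Derivation:
Hunk 1: at line 8 remove [tjov,odgg] add [kxl,ffkpa,gurs] -> 14 lines: fvm onrh gjhjm wunx mvsud ohnz ixntd zzmor gze kxl ffkpa gurs pmf emqq
Hunk 2: at line 11 remove [gurs,pmf] add [bxnj,kkdnq] -> 14 lines: fvm onrh gjhjm wunx mvsud ohnz ixntd zzmor gze kxl ffkpa bxnj kkdnq emqq
Hunk 3: at line 2 remove [gjhjm] add [kro,tmgho] -> 15 lines: fvm onrh kro tmgho wunx mvsud ohnz ixntd zzmor gze kxl ffkpa bxnj kkdnq emqq
Hunk 4: at line 4 remove [mvsud,ohnz,ixntd] add [iuzj] -> 13 lines: fvm onrh kro tmgho wunx iuzj zzmor gze kxl ffkpa bxnj kkdnq emqq
Hunk 5: at line 8 remove [kxl] add [wrank] -> 13 lines: fvm onrh kro tmgho wunx iuzj zzmor gze wrank ffkpa bxnj kkdnq emqq
Hunk 6: at line 7 remove [gze] add [gnwbt] -> 13 lines: fvm onrh kro tmgho wunx iuzj zzmor gnwbt wrank ffkpa bxnj kkdnq emqq
Hunk 7: at line 8 remove [wrank,ffkpa,bxnj] add [lmwuy,uma,lxrn] -> 13 lines: fvm onrh kro tmgho wunx iuzj zzmor gnwbt lmwuy uma lxrn kkdnq emqq
Final line count: 13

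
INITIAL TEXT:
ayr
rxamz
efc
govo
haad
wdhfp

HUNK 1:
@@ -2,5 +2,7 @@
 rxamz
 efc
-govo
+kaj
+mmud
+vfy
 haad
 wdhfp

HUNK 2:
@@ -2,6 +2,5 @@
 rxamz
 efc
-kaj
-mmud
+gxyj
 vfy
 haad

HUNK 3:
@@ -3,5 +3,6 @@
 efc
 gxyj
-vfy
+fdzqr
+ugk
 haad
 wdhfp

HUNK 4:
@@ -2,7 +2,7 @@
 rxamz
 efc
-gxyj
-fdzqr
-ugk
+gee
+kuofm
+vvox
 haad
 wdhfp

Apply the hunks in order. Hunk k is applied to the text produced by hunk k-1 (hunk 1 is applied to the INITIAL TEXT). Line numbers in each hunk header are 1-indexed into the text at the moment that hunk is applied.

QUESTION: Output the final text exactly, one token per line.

Hunk 1: at line 2 remove [govo] add [kaj,mmud,vfy] -> 8 lines: ayr rxamz efc kaj mmud vfy haad wdhfp
Hunk 2: at line 2 remove [kaj,mmud] add [gxyj] -> 7 lines: ayr rxamz efc gxyj vfy haad wdhfp
Hunk 3: at line 3 remove [vfy] add [fdzqr,ugk] -> 8 lines: ayr rxamz efc gxyj fdzqr ugk haad wdhfp
Hunk 4: at line 2 remove [gxyj,fdzqr,ugk] add [gee,kuofm,vvox] -> 8 lines: ayr rxamz efc gee kuofm vvox haad wdhfp

Answer: ayr
rxamz
efc
gee
kuofm
vvox
haad
wdhfp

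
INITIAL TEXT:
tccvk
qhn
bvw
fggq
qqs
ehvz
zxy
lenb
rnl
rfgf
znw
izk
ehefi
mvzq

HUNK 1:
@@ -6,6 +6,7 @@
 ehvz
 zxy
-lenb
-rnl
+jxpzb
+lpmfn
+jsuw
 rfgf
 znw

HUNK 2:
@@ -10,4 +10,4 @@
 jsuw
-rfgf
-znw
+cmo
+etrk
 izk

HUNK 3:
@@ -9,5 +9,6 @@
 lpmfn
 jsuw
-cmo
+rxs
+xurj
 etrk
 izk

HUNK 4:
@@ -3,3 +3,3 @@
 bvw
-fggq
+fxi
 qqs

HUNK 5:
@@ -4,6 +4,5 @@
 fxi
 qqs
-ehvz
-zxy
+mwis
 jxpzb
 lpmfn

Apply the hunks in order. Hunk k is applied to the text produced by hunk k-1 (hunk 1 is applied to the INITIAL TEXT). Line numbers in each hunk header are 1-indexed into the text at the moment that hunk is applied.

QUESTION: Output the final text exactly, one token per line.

Answer: tccvk
qhn
bvw
fxi
qqs
mwis
jxpzb
lpmfn
jsuw
rxs
xurj
etrk
izk
ehefi
mvzq

Derivation:
Hunk 1: at line 6 remove [lenb,rnl] add [jxpzb,lpmfn,jsuw] -> 15 lines: tccvk qhn bvw fggq qqs ehvz zxy jxpzb lpmfn jsuw rfgf znw izk ehefi mvzq
Hunk 2: at line 10 remove [rfgf,znw] add [cmo,etrk] -> 15 lines: tccvk qhn bvw fggq qqs ehvz zxy jxpzb lpmfn jsuw cmo etrk izk ehefi mvzq
Hunk 3: at line 9 remove [cmo] add [rxs,xurj] -> 16 lines: tccvk qhn bvw fggq qqs ehvz zxy jxpzb lpmfn jsuw rxs xurj etrk izk ehefi mvzq
Hunk 4: at line 3 remove [fggq] add [fxi] -> 16 lines: tccvk qhn bvw fxi qqs ehvz zxy jxpzb lpmfn jsuw rxs xurj etrk izk ehefi mvzq
Hunk 5: at line 4 remove [ehvz,zxy] add [mwis] -> 15 lines: tccvk qhn bvw fxi qqs mwis jxpzb lpmfn jsuw rxs xurj etrk izk ehefi mvzq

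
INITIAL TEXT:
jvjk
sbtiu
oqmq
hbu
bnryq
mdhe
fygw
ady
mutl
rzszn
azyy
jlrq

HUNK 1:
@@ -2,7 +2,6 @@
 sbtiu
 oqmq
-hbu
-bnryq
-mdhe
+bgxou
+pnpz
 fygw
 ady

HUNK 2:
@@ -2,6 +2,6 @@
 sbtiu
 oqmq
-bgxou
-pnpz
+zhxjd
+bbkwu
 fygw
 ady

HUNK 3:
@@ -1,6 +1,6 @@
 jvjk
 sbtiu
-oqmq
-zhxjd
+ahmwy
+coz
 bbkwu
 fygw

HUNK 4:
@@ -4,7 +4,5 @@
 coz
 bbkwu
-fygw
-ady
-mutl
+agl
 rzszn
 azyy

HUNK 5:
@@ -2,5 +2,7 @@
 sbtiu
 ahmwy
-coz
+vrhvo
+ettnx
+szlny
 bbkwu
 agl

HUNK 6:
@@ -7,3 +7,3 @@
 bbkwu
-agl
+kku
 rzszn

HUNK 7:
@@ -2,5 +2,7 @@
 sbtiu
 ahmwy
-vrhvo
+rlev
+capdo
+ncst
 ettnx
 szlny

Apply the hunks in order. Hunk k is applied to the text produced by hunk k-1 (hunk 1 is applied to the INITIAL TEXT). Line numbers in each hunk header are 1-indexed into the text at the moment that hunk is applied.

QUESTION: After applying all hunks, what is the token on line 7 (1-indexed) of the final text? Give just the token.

Hunk 1: at line 2 remove [hbu,bnryq,mdhe] add [bgxou,pnpz] -> 11 lines: jvjk sbtiu oqmq bgxou pnpz fygw ady mutl rzszn azyy jlrq
Hunk 2: at line 2 remove [bgxou,pnpz] add [zhxjd,bbkwu] -> 11 lines: jvjk sbtiu oqmq zhxjd bbkwu fygw ady mutl rzszn azyy jlrq
Hunk 3: at line 1 remove [oqmq,zhxjd] add [ahmwy,coz] -> 11 lines: jvjk sbtiu ahmwy coz bbkwu fygw ady mutl rzszn azyy jlrq
Hunk 4: at line 4 remove [fygw,ady,mutl] add [agl] -> 9 lines: jvjk sbtiu ahmwy coz bbkwu agl rzszn azyy jlrq
Hunk 5: at line 2 remove [coz] add [vrhvo,ettnx,szlny] -> 11 lines: jvjk sbtiu ahmwy vrhvo ettnx szlny bbkwu agl rzszn azyy jlrq
Hunk 6: at line 7 remove [agl] add [kku] -> 11 lines: jvjk sbtiu ahmwy vrhvo ettnx szlny bbkwu kku rzszn azyy jlrq
Hunk 7: at line 2 remove [vrhvo] add [rlev,capdo,ncst] -> 13 lines: jvjk sbtiu ahmwy rlev capdo ncst ettnx szlny bbkwu kku rzszn azyy jlrq
Final line 7: ettnx

Answer: ettnx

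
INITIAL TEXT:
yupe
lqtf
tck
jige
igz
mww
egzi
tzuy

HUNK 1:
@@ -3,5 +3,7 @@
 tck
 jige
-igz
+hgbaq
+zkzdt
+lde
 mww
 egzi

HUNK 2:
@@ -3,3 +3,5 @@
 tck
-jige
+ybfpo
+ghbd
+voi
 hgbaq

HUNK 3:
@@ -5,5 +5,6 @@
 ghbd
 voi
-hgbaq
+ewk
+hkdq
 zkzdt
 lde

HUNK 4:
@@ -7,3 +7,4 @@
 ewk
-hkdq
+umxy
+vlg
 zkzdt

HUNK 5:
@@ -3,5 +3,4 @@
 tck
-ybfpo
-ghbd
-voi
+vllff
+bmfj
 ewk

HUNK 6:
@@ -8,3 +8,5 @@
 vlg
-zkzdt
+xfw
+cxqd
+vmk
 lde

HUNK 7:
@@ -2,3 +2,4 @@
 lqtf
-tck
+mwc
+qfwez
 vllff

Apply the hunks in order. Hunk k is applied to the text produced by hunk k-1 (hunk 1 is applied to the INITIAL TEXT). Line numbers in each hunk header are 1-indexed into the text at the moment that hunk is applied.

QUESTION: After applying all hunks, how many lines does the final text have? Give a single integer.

Answer: 16

Derivation:
Hunk 1: at line 3 remove [igz] add [hgbaq,zkzdt,lde] -> 10 lines: yupe lqtf tck jige hgbaq zkzdt lde mww egzi tzuy
Hunk 2: at line 3 remove [jige] add [ybfpo,ghbd,voi] -> 12 lines: yupe lqtf tck ybfpo ghbd voi hgbaq zkzdt lde mww egzi tzuy
Hunk 3: at line 5 remove [hgbaq] add [ewk,hkdq] -> 13 lines: yupe lqtf tck ybfpo ghbd voi ewk hkdq zkzdt lde mww egzi tzuy
Hunk 4: at line 7 remove [hkdq] add [umxy,vlg] -> 14 lines: yupe lqtf tck ybfpo ghbd voi ewk umxy vlg zkzdt lde mww egzi tzuy
Hunk 5: at line 3 remove [ybfpo,ghbd,voi] add [vllff,bmfj] -> 13 lines: yupe lqtf tck vllff bmfj ewk umxy vlg zkzdt lde mww egzi tzuy
Hunk 6: at line 8 remove [zkzdt] add [xfw,cxqd,vmk] -> 15 lines: yupe lqtf tck vllff bmfj ewk umxy vlg xfw cxqd vmk lde mww egzi tzuy
Hunk 7: at line 2 remove [tck] add [mwc,qfwez] -> 16 lines: yupe lqtf mwc qfwez vllff bmfj ewk umxy vlg xfw cxqd vmk lde mww egzi tzuy
Final line count: 16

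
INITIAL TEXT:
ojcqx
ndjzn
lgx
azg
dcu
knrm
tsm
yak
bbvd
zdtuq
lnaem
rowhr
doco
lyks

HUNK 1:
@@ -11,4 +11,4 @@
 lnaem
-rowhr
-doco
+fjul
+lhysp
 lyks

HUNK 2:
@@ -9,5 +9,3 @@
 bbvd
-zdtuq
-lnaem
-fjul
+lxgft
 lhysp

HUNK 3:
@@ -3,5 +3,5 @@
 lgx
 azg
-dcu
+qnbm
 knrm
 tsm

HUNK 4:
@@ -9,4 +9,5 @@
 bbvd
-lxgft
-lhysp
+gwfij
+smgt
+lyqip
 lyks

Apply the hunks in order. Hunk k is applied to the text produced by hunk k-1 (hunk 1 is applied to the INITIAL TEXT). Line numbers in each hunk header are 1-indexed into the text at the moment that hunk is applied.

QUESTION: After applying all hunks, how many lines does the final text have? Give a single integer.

Answer: 13

Derivation:
Hunk 1: at line 11 remove [rowhr,doco] add [fjul,lhysp] -> 14 lines: ojcqx ndjzn lgx azg dcu knrm tsm yak bbvd zdtuq lnaem fjul lhysp lyks
Hunk 2: at line 9 remove [zdtuq,lnaem,fjul] add [lxgft] -> 12 lines: ojcqx ndjzn lgx azg dcu knrm tsm yak bbvd lxgft lhysp lyks
Hunk 3: at line 3 remove [dcu] add [qnbm] -> 12 lines: ojcqx ndjzn lgx azg qnbm knrm tsm yak bbvd lxgft lhysp lyks
Hunk 4: at line 9 remove [lxgft,lhysp] add [gwfij,smgt,lyqip] -> 13 lines: ojcqx ndjzn lgx azg qnbm knrm tsm yak bbvd gwfij smgt lyqip lyks
Final line count: 13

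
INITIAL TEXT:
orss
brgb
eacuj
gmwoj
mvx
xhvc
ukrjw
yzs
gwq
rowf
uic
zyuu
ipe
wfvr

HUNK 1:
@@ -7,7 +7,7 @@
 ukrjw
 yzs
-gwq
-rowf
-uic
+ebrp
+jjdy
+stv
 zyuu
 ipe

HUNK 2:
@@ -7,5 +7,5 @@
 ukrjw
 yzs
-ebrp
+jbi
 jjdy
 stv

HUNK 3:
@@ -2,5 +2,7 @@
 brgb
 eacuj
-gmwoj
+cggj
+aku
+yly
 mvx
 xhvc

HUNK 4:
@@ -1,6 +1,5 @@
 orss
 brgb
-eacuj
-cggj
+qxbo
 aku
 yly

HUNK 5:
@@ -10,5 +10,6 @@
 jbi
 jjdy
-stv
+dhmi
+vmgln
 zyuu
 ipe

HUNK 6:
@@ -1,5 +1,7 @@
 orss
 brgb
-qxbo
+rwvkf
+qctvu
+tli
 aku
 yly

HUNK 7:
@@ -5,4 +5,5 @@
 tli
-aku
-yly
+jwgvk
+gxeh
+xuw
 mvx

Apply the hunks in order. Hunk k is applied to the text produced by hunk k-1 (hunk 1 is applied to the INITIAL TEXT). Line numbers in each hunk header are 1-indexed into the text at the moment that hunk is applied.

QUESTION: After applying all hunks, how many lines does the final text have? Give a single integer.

Answer: 19

Derivation:
Hunk 1: at line 7 remove [gwq,rowf,uic] add [ebrp,jjdy,stv] -> 14 lines: orss brgb eacuj gmwoj mvx xhvc ukrjw yzs ebrp jjdy stv zyuu ipe wfvr
Hunk 2: at line 7 remove [ebrp] add [jbi] -> 14 lines: orss brgb eacuj gmwoj mvx xhvc ukrjw yzs jbi jjdy stv zyuu ipe wfvr
Hunk 3: at line 2 remove [gmwoj] add [cggj,aku,yly] -> 16 lines: orss brgb eacuj cggj aku yly mvx xhvc ukrjw yzs jbi jjdy stv zyuu ipe wfvr
Hunk 4: at line 1 remove [eacuj,cggj] add [qxbo] -> 15 lines: orss brgb qxbo aku yly mvx xhvc ukrjw yzs jbi jjdy stv zyuu ipe wfvr
Hunk 5: at line 10 remove [stv] add [dhmi,vmgln] -> 16 lines: orss brgb qxbo aku yly mvx xhvc ukrjw yzs jbi jjdy dhmi vmgln zyuu ipe wfvr
Hunk 6: at line 1 remove [qxbo] add [rwvkf,qctvu,tli] -> 18 lines: orss brgb rwvkf qctvu tli aku yly mvx xhvc ukrjw yzs jbi jjdy dhmi vmgln zyuu ipe wfvr
Hunk 7: at line 5 remove [aku,yly] add [jwgvk,gxeh,xuw] -> 19 lines: orss brgb rwvkf qctvu tli jwgvk gxeh xuw mvx xhvc ukrjw yzs jbi jjdy dhmi vmgln zyuu ipe wfvr
Final line count: 19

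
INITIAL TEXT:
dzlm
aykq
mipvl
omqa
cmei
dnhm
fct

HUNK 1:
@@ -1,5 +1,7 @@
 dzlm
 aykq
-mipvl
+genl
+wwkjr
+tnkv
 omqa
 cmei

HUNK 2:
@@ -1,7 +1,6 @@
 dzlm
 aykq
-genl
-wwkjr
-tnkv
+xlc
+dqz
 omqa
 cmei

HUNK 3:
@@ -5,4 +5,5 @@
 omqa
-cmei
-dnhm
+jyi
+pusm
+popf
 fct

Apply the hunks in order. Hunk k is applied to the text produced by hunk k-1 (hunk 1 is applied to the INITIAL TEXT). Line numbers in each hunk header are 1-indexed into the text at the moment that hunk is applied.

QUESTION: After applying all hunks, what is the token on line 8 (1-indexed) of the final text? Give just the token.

Answer: popf

Derivation:
Hunk 1: at line 1 remove [mipvl] add [genl,wwkjr,tnkv] -> 9 lines: dzlm aykq genl wwkjr tnkv omqa cmei dnhm fct
Hunk 2: at line 1 remove [genl,wwkjr,tnkv] add [xlc,dqz] -> 8 lines: dzlm aykq xlc dqz omqa cmei dnhm fct
Hunk 3: at line 5 remove [cmei,dnhm] add [jyi,pusm,popf] -> 9 lines: dzlm aykq xlc dqz omqa jyi pusm popf fct
Final line 8: popf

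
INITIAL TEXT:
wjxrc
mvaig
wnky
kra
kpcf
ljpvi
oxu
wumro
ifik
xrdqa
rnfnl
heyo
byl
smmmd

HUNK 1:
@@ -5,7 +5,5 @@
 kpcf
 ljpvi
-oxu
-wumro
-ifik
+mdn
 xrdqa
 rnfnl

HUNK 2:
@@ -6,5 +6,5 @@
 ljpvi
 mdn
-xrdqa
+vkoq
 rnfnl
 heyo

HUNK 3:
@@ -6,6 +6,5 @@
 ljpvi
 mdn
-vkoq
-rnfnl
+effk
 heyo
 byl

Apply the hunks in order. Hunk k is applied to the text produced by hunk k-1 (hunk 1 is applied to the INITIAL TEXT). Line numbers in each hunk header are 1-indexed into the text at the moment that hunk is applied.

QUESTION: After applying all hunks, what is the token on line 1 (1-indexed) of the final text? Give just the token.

Hunk 1: at line 5 remove [oxu,wumro,ifik] add [mdn] -> 12 lines: wjxrc mvaig wnky kra kpcf ljpvi mdn xrdqa rnfnl heyo byl smmmd
Hunk 2: at line 6 remove [xrdqa] add [vkoq] -> 12 lines: wjxrc mvaig wnky kra kpcf ljpvi mdn vkoq rnfnl heyo byl smmmd
Hunk 3: at line 6 remove [vkoq,rnfnl] add [effk] -> 11 lines: wjxrc mvaig wnky kra kpcf ljpvi mdn effk heyo byl smmmd
Final line 1: wjxrc

Answer: wjxrc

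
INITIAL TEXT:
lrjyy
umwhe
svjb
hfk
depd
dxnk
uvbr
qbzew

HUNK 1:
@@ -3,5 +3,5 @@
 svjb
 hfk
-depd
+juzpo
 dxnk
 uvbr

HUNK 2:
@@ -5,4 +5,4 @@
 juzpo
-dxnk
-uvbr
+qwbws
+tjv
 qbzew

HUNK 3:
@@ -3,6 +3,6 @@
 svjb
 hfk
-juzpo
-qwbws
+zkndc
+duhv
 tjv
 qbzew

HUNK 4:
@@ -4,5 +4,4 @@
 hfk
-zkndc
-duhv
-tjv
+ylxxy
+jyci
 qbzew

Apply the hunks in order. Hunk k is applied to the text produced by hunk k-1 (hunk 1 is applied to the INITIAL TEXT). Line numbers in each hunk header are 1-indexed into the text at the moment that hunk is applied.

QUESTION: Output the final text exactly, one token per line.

Answer: lrjyy
umwhe
svjb
hfk
ylxxy
jyci
qbzew

Derivation:
Hunk 1: at line 3 remove [depd] add [juzpo] -> 8 lines: lrjyy umwhe svjb hfk juzpo dxnk uvbr qbzew
Hunk 2: at line 5 remove [dxnk,uvbr] add [qwbws,tjv] -> 8 lines: lrjyy umwhe svjb hfk juzpo qwbws tjv qbzew
Hunk 3: at line 3 remove [juzpo,qwbws] add [zkndc,duhv] -> 8 lines: lrjyy umwhe svjb hfk zkndc duhv tjv qbzew
Hunk 4: at line 4 remove [zkndc,duhv,tjv] add [ylxxy,jyci] -> 7 lines: lrjyy umwhe svjb hfk ylxxy jyci qbzew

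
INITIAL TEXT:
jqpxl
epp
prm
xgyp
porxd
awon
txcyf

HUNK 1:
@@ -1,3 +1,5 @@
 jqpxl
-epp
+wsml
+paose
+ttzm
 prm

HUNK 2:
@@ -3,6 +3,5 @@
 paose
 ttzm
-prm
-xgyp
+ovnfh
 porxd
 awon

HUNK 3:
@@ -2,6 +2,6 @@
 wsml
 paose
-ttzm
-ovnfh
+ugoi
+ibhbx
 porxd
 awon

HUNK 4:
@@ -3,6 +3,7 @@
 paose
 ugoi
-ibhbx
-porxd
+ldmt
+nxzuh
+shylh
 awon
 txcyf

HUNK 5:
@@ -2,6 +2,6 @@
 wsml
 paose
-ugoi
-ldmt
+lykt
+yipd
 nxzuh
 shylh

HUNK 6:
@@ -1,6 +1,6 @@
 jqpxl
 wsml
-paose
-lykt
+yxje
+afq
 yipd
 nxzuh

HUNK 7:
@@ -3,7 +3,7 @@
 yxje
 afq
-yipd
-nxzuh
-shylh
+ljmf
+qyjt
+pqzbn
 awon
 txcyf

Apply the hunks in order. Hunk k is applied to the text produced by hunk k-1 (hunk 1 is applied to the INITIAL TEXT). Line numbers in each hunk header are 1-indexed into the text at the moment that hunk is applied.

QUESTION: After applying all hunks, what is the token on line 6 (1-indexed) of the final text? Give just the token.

Hunk 1: at line 1 remove [epp] add [wsml,paose,ttzm] -> 9 lines: jqpxl wsml paose ttzm prm xgyp porxd awon txcyf
Hunk 2: at line 3 remove [prm,xgyp] add [ovnfh] -> 8 lines: jqpxl wsml paose ttzm ovnfh porxd awon txcyf
Hunk 3: at line 2 remove [ttzm,ovnfh] add [ugoi,ibhbx] -> 8 lines: jqpxl wsml paose ugoi ibhbx porxd awon txcyf
Hunk 4: at line 3 remove [ibhbx,porxd] add [ldmt,nxzuh,shylh] -> 9 lines: jqpxl wsml paose ugoi ldmt nxzuh shylh awon txcyf
Hunk 5: at line 2 remove [ugoi,ldmt] add [lykt,yipd] -> 9 lines: jqpxl wsml paose lykt yipd nxzuh shylh awon txcyf
Hunk 6: at line 1 remove [paose,lykt] add [yxje,afq] -> 9 lines: jqpxl wsml yxje afq yipd nxzuh shylh awon txcyf
Hunk 7: at line 3 remove [yipd,nxzuh,shylh] add [ljmf,qyjt,pqzbn] -> 9 lines: jqpxl wsml yxje afq ljmf qyjt pqzbn awon txcyf
Final line 6: qyjt

Answer: qyjt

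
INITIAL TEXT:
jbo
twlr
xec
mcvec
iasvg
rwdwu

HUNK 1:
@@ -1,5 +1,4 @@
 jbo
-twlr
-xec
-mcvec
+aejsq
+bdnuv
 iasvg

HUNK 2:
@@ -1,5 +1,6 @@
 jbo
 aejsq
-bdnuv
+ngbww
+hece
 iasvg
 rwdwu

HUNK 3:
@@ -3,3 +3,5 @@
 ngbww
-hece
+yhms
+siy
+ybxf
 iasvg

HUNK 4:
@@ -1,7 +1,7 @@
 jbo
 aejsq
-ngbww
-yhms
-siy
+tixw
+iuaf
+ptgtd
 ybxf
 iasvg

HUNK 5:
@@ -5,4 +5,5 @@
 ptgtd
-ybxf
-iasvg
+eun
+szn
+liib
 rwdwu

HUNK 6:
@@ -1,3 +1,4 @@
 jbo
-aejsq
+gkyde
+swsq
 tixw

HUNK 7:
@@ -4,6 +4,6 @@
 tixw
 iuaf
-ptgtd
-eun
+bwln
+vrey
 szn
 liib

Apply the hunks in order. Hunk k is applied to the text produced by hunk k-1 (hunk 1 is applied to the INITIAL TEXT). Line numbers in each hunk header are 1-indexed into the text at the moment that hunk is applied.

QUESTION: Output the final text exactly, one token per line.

Hunk 1: at line 1 remove [twlr,xec,mcvec] add [aejsq,bdnuv] -> 5 lines: jbo aejsq bdnuv iasvg rwdwu
Hunk 2: at line 1 remove [bdnuv] add [ngbww,hece] -> 6 lines: jbo aejsq ngbww hece iasvg rwdwu
Hunk 3: at line 3 remove [hece] add [yhms,siy,ybxf] -> 8 lines: jbo aejsq ngbww yhms siy ybxf iasvg rwdwu
Hunk 4: at line 1 remove [ngbww,yhms,siy] add [tixw,iuaf,ptgtd] -> 8 lines: jbo aejsq tixw iuaf ptgtd ybxf iasvg rwdwu
Hunk 5: at line 5 remove [ybxf,iasvg] add [eun,szn,liib] -> 9 lines: jbo aejsq tixw iuaf ptgtd eun szn liib rwdwu
Hunk 6: at line 1 remove [aejsq] add [gkyde,swsq] -> 10 lines: jbo gkyde swsq tixw iuaf ptgtd eun szn liib rwdwu
Hunk 7: at line 4 remove [ptgtd,eun] add [bwln,vrey] -> 10 lines: jbo gkyde swsq tixw iuaf bwln vrey szn liib rwdwu

Answer: jbo
gkyde
swsq
tixw
iuaf
bwln
vrey
szn
liib
rwdwu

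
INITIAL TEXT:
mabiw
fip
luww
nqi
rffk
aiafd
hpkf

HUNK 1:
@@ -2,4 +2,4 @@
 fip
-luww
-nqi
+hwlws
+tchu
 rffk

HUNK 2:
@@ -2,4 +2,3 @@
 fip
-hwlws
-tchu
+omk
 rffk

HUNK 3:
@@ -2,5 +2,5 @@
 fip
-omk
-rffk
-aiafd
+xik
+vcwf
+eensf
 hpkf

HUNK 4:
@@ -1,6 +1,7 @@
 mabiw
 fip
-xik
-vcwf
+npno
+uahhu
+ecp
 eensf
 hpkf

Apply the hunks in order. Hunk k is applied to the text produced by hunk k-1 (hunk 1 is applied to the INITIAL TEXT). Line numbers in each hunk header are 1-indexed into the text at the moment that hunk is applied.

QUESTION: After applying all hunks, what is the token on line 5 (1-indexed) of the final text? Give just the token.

Hunk 1: at line 2 remove [luww,nqi] add [hwlws,tchu] -> 7 lines: mabiw fip hwlws tchu rffk aiafd hpkf
Hunk 2: at line 2 remove [hwlws,tchu] add [omk] -> 6 lines: mabiw fip omk rffk aiafd hpkf
Hunk 3: at line 2 remove [omk,rffk,aiafd] add [xik,vcwf,eensf] -> 6 lines: mabiw fip xik vcwf eensf hpkf
Hunk 4: at line 1 remove [xik,vcwf] add [npno,uahhu,ecp] -> 7 lines: mabiw fip npno uahhu ecp eensf hpkf
Final line 5: ecp

Answer: ecp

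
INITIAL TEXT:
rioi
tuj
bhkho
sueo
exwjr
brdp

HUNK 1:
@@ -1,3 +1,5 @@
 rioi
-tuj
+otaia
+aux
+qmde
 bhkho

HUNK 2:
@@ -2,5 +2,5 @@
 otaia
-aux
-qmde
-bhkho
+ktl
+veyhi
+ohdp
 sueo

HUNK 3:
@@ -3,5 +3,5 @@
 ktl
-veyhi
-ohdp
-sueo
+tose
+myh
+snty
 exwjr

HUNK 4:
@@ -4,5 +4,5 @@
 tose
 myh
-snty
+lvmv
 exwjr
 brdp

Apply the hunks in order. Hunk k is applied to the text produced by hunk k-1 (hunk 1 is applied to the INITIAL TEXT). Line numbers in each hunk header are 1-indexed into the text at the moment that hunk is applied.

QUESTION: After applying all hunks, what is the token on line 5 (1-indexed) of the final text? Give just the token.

Answer: myh

Derivation:
Hunk 1: at line 1 remove [tuj] add [otaia,aux,qmde] -> 8 lines: rioi otaia aux qmde bhkho sueo exwjr brdp
Hunk 2: at line 2 remove [aux,qmde,bhkho] add [ktl,veyhi,ohdp] -> 8 lines: rioi otaia ktl veyhi ohdp sueo exwjr brdp
Hunk 3: at line 3 remove [veyhi,ohdp,sueo] add [tose,myh,snty] -> 8 lines: rioi otaia ktl tose myh snty exwjr brdp
Hunk 4: at line 4 remove [snty] add [lvmv] -> 8 lines: rioi otaia ktl tose myh lvmv exwjr brdp
Final line 5: myh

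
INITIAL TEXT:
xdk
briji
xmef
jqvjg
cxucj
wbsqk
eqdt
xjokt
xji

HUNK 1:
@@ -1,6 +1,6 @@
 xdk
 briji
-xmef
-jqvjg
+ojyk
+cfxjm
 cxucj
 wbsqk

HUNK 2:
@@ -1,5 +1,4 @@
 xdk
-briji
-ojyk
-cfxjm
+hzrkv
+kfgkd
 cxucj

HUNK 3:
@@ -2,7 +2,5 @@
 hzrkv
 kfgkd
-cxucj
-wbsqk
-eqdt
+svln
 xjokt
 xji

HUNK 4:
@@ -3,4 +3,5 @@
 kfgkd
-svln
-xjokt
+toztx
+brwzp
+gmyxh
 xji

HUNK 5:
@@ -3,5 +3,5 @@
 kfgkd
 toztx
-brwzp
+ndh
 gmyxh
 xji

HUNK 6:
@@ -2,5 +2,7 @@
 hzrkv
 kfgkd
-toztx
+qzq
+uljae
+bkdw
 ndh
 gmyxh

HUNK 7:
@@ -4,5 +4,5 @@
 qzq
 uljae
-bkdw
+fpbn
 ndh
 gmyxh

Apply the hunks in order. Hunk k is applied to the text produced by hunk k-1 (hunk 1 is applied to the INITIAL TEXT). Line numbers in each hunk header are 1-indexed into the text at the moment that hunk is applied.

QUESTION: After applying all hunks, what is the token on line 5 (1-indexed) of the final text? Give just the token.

Answer: uljae

Derivation:
Hunk 1: at line 1 remove [xmef,jqvjg] add [ojyk,cfxjm] -> 9 lines: xdk briji ojyk cfxjm cxucj wbsqk eqdt xjokt xji
Hunk 2: at line 1 remove [briji,ojyk,cfxjm] add [hzrkv,kfgkd] -> 8 lines: xdk hzrkv kfgkd cxucj wbsqk eqdt xjokt xji
Hunk 3: at line 2 remove [cxucj,wbsqk,eqdt] add [svln] -> 6 lines: xdk hzrkv kfgkd svln xjokt xji
Hunk 4: at line 3 remove [svln,xjokt] add [toztx,brwzp,gmyxh] -> 7 lines: xdk hzrkv kfgkd toztx brwzp gmyxh xji
Hunk 5: at line 3 remove [brwzp] add [ndh] -> 7 lines: xdk hzrkv kfgkd toztx ndh gmyxh xji
Hunk 6: at line 2 remove [toztx] add [qzq,uljae,bkdw] -> 9 lines: xdk hzrkv kfgkd qzq uljae bkdw ndh gmyxh xji
Hunk 7: at line 4 remove [bkdw] add [fpbn] -> 9 lines: xdk hzrkv kfgkd qzq uljae fpbn ndh gmyxh xji
Final line 5: uljae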